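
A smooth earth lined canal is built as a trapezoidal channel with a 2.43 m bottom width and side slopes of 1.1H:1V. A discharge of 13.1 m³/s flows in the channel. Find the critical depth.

y_c = 1.19 m

At critical depth, Q² T / (g A³) = 1, i.e. A³/T = Q²/g = 13.1²/9.81 = 17.49.
At y = 1.5 m: A³/T = 40 — too large.
At y = 0.876 m: A³/T = 6.03 — too small.
At y = 1.19 m: A³/T = 17.45 — ≈ 17.49.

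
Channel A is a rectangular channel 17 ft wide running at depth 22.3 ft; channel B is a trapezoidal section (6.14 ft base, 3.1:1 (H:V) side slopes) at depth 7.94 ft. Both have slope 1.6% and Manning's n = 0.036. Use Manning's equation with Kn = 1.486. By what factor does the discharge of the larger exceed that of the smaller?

2

Channel A: Flow area A = b·y = 17 × 22.3 = 379.1 ft². Wetted perimeter P = b + 2y = 17 + 2×22.3 = 61.6 ft. Hydraulic radius R = A/P = 379.1/61.6 = 6.154 ft. Q_A = (1.486/0.036)·379.1·6.154^(2/3)·√0.016 = 6647 ft³/s.
Channel B: With bottom width b = 6.14 ft and side slope z = 3.1: A = (b + zy)y = (6.14 + 3.1×7.94)×7.94 = 244.2 ft²; P = b + 2y√(1+z²) = 6.14 + 2×7.94×3.257 = 57.87 ft. Hydraulic radius R = A/P = 244.2/57.87 = 4.22 ft. Q_B = (1.486/0.036)·244.2·4.22^(2/3)·√0.016 = 3329 ft³/s.
The larger discharge is 6647 ft³/s and the smaller is 3329 ft³/s; the ratio is 2.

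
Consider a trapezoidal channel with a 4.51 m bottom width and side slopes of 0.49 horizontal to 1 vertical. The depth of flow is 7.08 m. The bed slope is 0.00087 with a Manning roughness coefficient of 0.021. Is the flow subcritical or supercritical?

subcritical

With bottom width b = 4.51 m and side slope z = 0.49: A = (b + zy)y = (4.51 + 0.49×7.08)×7.08 = 56.49 m²; P = b + 2y√(1+z²) = 4.51 + 2×7.08×1.114 = 20.28 m.
Hydraulic radius R = A/P = 56.49/20.28 = 2.786 m.
V = (1/n) R^(2/3) √S = (1/0.021) × 2.786^(2/3) × √0.00087 = 2.781 m/s. Hydraulic depth D_h = A/T = 56.49/11.45 = 4.935 m.
Froude number Fr = V/√(g·D_h) = 2.781/√(9.81×4.935) = 0.4, which is less than 1, so the flow is subcritical.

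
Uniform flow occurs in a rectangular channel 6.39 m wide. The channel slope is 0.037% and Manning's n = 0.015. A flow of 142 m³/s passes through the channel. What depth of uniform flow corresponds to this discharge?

Manning's equation rearranged: A R^(2/3) = nQ / (1·√S) = 0.015 × 142 / (√0.00037) = 110.7.
At y = 10.8 m: A R^(2/3) = 126 — over.
At y = 6.81 m: A R^(2/3) = 73.04 — short.
At y = 9.66 m: A R^(2/3) = 110.7 — ≈ 110.7.

y_n = 9.66 m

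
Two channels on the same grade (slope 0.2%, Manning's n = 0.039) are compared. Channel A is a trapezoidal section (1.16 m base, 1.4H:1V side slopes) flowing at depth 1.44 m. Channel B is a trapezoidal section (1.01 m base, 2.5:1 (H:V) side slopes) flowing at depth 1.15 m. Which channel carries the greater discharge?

Channel A: With bottom width b = 1.16 m and side slope z = 1.4: A = (b + zy)y = (1.16 + 1.4×1.44)×1.44 = 4.573 m²; P = b + 2y√(1+z²) = 1.16 + 2×1.44×1.72 = 6.115 m. Hydraulic radius R = A/P = 4.573/6.115 = 0.7479 m. Q_A = (1/0.039)·4.573·0.7479^(2/3)·√0.002 = 4.321 m³/s.
Channel B: With bottom width b = 1.01 m and side slope z = 2.5: A = (b + zy)y = (1.01 + 2.5×1.15)×1.15 = 4.468 m²; P = b + 2y√(1+z²) = 1.01 + 2×1.15×2.693 = 7.203 m. Hydraulic radius R = A/P = 4.468/7.203 = 0.6203 m. Q_B = (1/0.039)·4.468·0.6203^(2/3)·√0.002 = 3.726 m³/s.
Q_A = 4.321 m³/s vs Q_B = 3.726 m³/s, so channel A carries more.

channel A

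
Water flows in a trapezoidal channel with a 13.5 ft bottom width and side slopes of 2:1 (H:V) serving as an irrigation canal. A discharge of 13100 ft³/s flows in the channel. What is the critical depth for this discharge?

y_c = 16.3 ft

At critical depth, Q² T / (g A³) = 1, i.e. A³/T = Q²/g = 13100²/32.2 = 5330000.
Trying y = 17.7 ft: A³/T = 7692000 — too large.
Trying y = 13.2 ft: A³/T = 2204000 — too small.
Trying y = 16.3 ft: A³/T = 5391000 — close enough.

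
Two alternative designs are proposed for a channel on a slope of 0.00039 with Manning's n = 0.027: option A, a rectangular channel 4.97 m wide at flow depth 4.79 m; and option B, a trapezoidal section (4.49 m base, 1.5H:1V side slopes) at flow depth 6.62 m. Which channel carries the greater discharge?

channel B

Channel A: Flow area A = b·y = 4.97 × 4.79 = 23.81 m². Wetted perimeter P = b + 2y = 4.97 + 2×4.79 = 14.55 m. Hydraulic radius R = A/P = 23.81/14.55 = 1.636 m. Q_A = (1/0.027)·23.81·1.636^(2/3)·√0.00039 = 24.18 m³/s.
Channel B: With bottom width b = 4.49 m and side slope z = 1.5: A = (b + zy)y = (4.49 + 1.5×6.62)×6.62 = 95.46 m²; P = b + 2y√(1+z²) = 4.49 + 2×6.62×1.803 = 28.36 m. Hydraulic radius R = A/P = 95.46/28.36 = 3.366 m. Q_B = (1/0.027)·95.46·3.366^(2/3)·√0.00039 = 156.8 m³/s.
Q_A = 24.18 m³/s vs Q_B = 156.8 m³/s, so channel B carries more.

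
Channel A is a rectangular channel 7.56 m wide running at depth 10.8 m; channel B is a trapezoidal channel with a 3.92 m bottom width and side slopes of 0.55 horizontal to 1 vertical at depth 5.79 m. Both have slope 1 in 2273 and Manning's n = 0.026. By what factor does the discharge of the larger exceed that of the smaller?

2.2

Channel A: Flow area A = b·y = 7.56 × 10.8 = 81.65 m². Wetted perimeter P = b + 2y = 7.56 + 2×10.8 = 29.16 m. Hydraulic radius R = A/P = 81.65/29.16 = 2.8 m. Q_A = (1/0.026)·81.65·2.8^(2/3)·√0.0004399 = 130.9 m³/s.
Channel B: With bottom width b = 3.92 m and side slope z = 0.55: A = (b + zy)y = (3.92 + 0.55×5.79)×5.79 = 41.14 m²; P = b + 2y√(1+z²) = 3.92 + 2×5.79×1.141 = 17.14 m. Hydraulic radius R = A/P = 41.14/17.14 = 2.401 m. Q_B = (1/0.026)·41.14·2.401^(2/3)·√0.0004399 = 59.49 m³/s.
The larger discharge is 130.9 m³/s and the smaller is 59.49 m³/s; the ratio is 2.2.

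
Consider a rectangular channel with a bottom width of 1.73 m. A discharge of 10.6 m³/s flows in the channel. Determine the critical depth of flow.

For a rectangular channel, critical depth y_c = (q²/g)^(1/3) where q = Q/b = 10.6/1.73 = 6.127 m²/s.
So y_c = (6.127²/9.81)^(1/3) = 1.56 m.

y_c = 1.56 m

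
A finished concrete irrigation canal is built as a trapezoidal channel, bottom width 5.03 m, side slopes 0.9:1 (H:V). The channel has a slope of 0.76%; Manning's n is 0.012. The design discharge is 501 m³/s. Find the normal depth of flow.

y_n = 4.37 m

Manning's equation rearranged: A R^(2/3) = nQ / (1·√S) = 0.012 × 501 / (√0.0076) = 68.96.
At y = 4.83 m: A R^(2/3) = 83.7 — too large.
At y = 4.37 m: A R^(2/3) = 68.9 — close enough.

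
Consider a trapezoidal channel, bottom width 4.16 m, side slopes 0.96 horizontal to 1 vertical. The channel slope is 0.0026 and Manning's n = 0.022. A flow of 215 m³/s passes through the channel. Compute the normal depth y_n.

y_n = 5.3 m

Manning's equation rearranged: A R^(2/3) = nQ / (1·√S) = 0.022 × 215 / (√0.0026) = 92.76.
At y = 6.26 m: A R^(2/3) = 131.2 — over.
At y = 4.59 m: A R^(2/3) = 69.08 — short.
At y = 5.3 m: A R^(2/3) = 92.67 — close enough.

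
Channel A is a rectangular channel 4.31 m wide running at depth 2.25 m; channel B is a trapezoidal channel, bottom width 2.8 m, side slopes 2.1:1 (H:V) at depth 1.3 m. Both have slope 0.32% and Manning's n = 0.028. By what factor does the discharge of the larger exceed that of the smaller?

Channel A: Flow area A = b·y = 4.31 × 2.25 = 9.697 m². Wetted perimeter P = b + 2y = 4.31 + 2×2.25 = 8.81 m. Hydraulic radius R = A/P = 9.697/8.81 = 1.101 m. Q_A = (1/0.028)·9.697·1.101^(2/3)·√0.0032 = 20.89 m³/s.
Channel B: With bottom width b = 2.8 m and side slope z = 2.1: A = (b + zy)y = (2.8 + 2.1×1.3)×1.3 = 7.189 m²; P = b + 2y√(1+z²) = 2.8 + 2×1.3×2.326 = 8.847 m. Hydraulic radius R = A/P = 7.189/8.847 = 0.8126 m. Q_B = (1/0.028)·7.189·0.8126^(2/3)·√0.0032 = 12.65 m³/s.
The larger discharge is 20.89 m³/s and the smaller is 12.65 m³/s; the ratio is 1.65.

1.65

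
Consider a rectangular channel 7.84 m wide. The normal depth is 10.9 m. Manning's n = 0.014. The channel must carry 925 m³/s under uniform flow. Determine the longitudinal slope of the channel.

S = 0.0056

Flow area A = b·y = 7.84 × 10.9 = 85.46 m². Wetted perimeter P = b + 2y = 7.84 + 2×10.9 = 29.64 m.
Hydraulic radius R = A/P = 85.46/29.64 = 2.883 m.
From Manning's equation, S = [nQ / (1 A R^(2/3))]² = [0.014 × 925 / (1 × 85.46 × 2.883^(2/3))]² = 0.0056.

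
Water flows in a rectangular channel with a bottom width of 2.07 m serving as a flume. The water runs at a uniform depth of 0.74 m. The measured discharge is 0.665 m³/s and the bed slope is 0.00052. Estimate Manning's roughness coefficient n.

Flow area A = b·y = 2.07 × 0.74 = 1.532 m². Wetted perimeter P = b + 2y = 2.07 + 2×0.74 = 3.55 m.
Hydraulic radius R = A/P = 1.532/3.55 = 0.4315 m.
Rearranging Manning's equation: n = (1/Q) A R^(2/3) S^(1/2) = (1/0.665) × 1.532 × 0.4315^(2/3) × √0.00052 = 0.03.

n = 0.03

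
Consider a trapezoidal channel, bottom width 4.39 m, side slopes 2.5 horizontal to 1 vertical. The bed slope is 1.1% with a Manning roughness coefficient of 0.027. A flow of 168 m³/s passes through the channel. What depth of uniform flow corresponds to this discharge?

Manning's equation rearranged: A R^(2/3) = nQ / (1·√S) = 0.027 × 168 / (√0.011) = 43.25.
At y = 3.3 m: A R^(2/3) = 63.59 — too large.
At y = 2.77 m: A R^(2/3) = 43.29 — ≈ 43.25.

y_n = 2.77 m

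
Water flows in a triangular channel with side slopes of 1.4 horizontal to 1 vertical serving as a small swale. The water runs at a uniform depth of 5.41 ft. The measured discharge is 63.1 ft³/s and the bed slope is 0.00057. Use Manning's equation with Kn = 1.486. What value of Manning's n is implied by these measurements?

n = 0.039

For a triangular section with side slope z = 1.4: A = zy² = 1.4×5.41² = 40.98 ft²; P = 2y√(1+z²) = 2×5.41×1.72 = 18.62 ft.
Hydraulic radius R = A/P = 40.98/18.62 = 2.201 ft.
Rearranging Manning's equation: n = (1.486/Q) A R^(2/3) S^(1/2) = (1.486/63.1) × 40.98 × 2.201^(2/3) × √0.00057 = 0.039.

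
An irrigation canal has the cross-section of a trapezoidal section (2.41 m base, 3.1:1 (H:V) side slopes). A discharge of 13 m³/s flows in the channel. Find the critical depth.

At critical depth, Q² T / (g A³) = 1, i.e. A³/T = Q²/g = 13²/9.81 = 17.23.
Trying y = 0.675 m: A³/T = 4.257 — low.
Trying y = 1.11 m: A³/T = 29.48 — high.
Trying y = 0.97 m: A³/T = 17.22 — close enough.

y_c = 0.97 m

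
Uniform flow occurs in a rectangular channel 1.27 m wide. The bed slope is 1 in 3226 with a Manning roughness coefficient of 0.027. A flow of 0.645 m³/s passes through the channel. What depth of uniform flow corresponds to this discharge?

Manning's equation rearranged: A R^(2/3) = nQ / (1·√S) = 0.027 × 0.645 / (√0.00031) = 0.9891.
At y = 1.05 m: A R^(2/3) = 0.7187 — low.
At y = 1.57 m: A R^(2/3) = 1.175 — high.
At y = 1.36 m: A R^(2/3) = 0.9884 — ≈ 0.9891.

y_n = 1.36 m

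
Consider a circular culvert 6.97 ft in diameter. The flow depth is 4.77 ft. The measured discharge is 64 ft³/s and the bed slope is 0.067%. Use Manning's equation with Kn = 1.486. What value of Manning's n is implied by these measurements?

n = 0.027

For a circular section of diameter D = 6.97 ft at depth y = 4.77 ft, the central angle is θ = 2 arccos(1 − 2y/D) = 3.897 rad. Then A = (D²/8)(θ − sin θ) = 27.83 ft² and P = Dθ/2 = 13.58 ft.
Hydraulic radius R = A/P = 27.83/13.58 = 2.049 ft.
Rearranging Manning's equation: n = (1.486/Q) A R^(2/3) S^(1/2) = (1.486/64) × 27.83 × 2.049^(2/3) × √0.00067 = 0.027.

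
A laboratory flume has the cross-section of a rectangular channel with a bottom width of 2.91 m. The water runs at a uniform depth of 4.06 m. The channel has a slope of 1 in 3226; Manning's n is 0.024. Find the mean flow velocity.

V = 0.768 m/s

Flow area A = b·y = 2.91 × 4.06 = 11.81 m². Wetted perimeter P = b + 2y = 2.91 + 2×4.06 = 11.03 m.
Hydraulic radius R = A/P = 11.81/11.03 = 1.071 m.
From Manning's equation, V = (1/n) R^(2/3) S^(1/2) = (1/0.024) × 1.071^(2/3) × 0.00031^(1/2) = 0.768 m/s.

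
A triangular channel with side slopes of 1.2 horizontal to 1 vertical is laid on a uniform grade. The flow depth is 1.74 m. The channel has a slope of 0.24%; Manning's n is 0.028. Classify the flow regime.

For a triangular section with side slope z = 1.2: A = zy² = 1.2×1.74² = 3.633 m²; P = 2y√(1+z²) = 2×1.74×1.562 = 5.436 m.
Hydraulic radius R = A/P = 3.633/5.436 = 0.6684 m.
V = (1/n) R^(2/3) √S = (1/0.028) × 0.6684^(2/3) × √0.0024 = 1.337 m/s. Hydraulic depth D_h = A/T = 3.633/4.176 = 0.87 m.
Froude number Fr = V/√(g·D_h) = 1.337/√(9.81×0.87) = 0.458, which is less than 1, so the flow is subcritical.

subcritical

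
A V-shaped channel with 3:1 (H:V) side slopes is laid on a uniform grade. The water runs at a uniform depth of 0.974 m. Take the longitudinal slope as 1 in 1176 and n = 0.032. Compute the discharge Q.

Q = 1.55 m³/s

For a triangular section with side slope z = 3: A = zy² = 3×0.974² = 2.846 m²; P = 2y√(1+z²) = 2×0.974×3.162 = 6.16 m.
Hydraulic radius R = A/P = 2.846/6.16 = 0.462 m.
Manning's equation: Q = (1/n) A R^(2/3) S^(1/2) = (1/0.032) × 2.846 × 0.462^(2/3) × 0.0008503^(1/2) = 1.55 m³/s.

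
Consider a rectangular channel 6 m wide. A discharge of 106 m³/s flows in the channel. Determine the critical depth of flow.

y_c = 3.17 m

For a rectangular channel, critical depth y_c = (q²/g)^(1/3) where q = Q/b = 106/6 = 17.67 m²/s.
So y_c = (17.67²/9.81)^(1/3) = 3.17 m.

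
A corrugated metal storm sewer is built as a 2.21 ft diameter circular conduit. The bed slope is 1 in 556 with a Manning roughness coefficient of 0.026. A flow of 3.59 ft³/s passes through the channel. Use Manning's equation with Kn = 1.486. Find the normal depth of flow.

y_n = 1.2 ft

Manning's equation rearranged: A R^(2/3) = nQ / (1.486·√S) = 0.026 × 3.59 / (1.486 × √0.001799) = 1.481.
Try y = 0.819 ft: A R^(2/3) = 0.7559 — low.
Try y = 1.2 ft: A R^(2/3) = 1.482 — ≈ 1.481.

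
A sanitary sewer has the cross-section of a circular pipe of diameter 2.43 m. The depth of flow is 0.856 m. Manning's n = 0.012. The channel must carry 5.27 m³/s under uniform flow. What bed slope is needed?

For a circular section of diameter D = 2.43 m at depth y = 0.856 m, the central angle is θ = 2 arccos(1 − 2y/D) = 2.542 rad. Then A = (D²/8)(θ − sin θ) = 1.459 m² and P = Dθ/2 = 3.088 m.
Hydraulic radius R = A/P = 1.459/3.088 = 0.4726 m.
From Manning's equation, S = [nQ / (1 A R^(2/3))]² = [0.012 × 5.27 / (1 × 1.459 × 0.4726^(2/3))]² = 0.0051.

S = 0.0051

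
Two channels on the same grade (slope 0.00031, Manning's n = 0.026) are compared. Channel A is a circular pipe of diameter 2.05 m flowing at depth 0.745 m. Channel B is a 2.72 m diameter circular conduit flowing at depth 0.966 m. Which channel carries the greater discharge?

channel B

Channel A: For a circular section of diameter D = 2.05 m at depth y = 0.745 m, the central angle is θ = 2 arccos(1 − 2y/D) = 2.588 rad. Then A = (D²/8)(θ − sin θ) = 1.084 m² and P = Dθ/2 = 2.653 m. Hydraulic radius R = A/P = 1.084/2.653 = 0.4084 m. Q_A = (1/0.026)·1.084·0.4084^(2/3)·√0.00031 = 0.4039 m³/s.
Channel B: For a circular section of diameter D = 2.72 m at depth y = 0.966 m, the central angle is θ = 2 arccos(1 − 2y/D) = 2.554 rad. Then A = (D²/8)(θ − sin θ) = 1.849 m² and P = Dθ/2 = 3.473 m. Hydraulic radius R = A/P = 1.849/3.473 = 0.5323 m. Q_B = (1/0.026)·1.849·0.5323^(2/3)·√0.00031 = 0.8224 m³/s.
Q_A = 0.4039 m³/s vs Q_B = 0.8224 m³/s, so channel B carries more.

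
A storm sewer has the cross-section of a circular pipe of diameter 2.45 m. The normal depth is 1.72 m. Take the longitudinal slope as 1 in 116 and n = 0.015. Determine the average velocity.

V = 5 m/s

For a circular section of diameter D = 2.45 m at depth y = 1.72 m, the central angle is θ = 2 arccos(1 − 2y/D) = 3.974 rad. Then A = (D²/8)(θ − sin θ) = 3.536 m² and P = Dθ/2 = 4.868 m.
Hydraulic radius R = A/P = 3.536/4.868 = 0.7265 m.
From Manning's equation, V = (1/n) R^(2/3) S^(1/2) = (1/0.015) × 0.7265^(2/3) × 0.008621^(1/2) = 5 m/s.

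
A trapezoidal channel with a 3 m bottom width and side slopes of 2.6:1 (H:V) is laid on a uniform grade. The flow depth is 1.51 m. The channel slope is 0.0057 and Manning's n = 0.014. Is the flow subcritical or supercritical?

With bottom width b = 3 m and side slope z = 2.6: A = (b + zy)y = (3 + 2.6×1.51)×1.51 = 10.46 m²; P = b + 2y√(1+z²) = 3 + 2×1.51×2.786 = 11.41 m.
Hydraulic radius R = A/P = 10.46/11.41 = 0.9164 m.
V = (1/n) R^(2/3) √S = (1/0.014) × 0.9164^(2/3) × √0.0057 = 5.088 m/s. Hydraulic depth D_h = A/T = 10.46/10.85 = 0.9637 m.
Froude number Fr = V/√(g·D_h) = 5.088/√(9.81×0.9637) = 1.65, which is greater than 1, so the flow is supercritical.

supercritical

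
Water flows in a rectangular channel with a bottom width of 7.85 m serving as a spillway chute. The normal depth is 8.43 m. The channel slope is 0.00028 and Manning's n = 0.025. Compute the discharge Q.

Flow area A = b·y = 7.85 × 8.43 = 66.18 m². Wetted perimeter P = b + 2y = 7.85 + 2×8.43 = 24.71 m.
Hydraulic radius R = A/P = 66.18/24.71 = 2.678 m.
Manning's equation: Q = (1/n) A R^(2/3) S^(1/2) = (1/0.025) × 66.18 × 2.678^(2/3) × 0.00028^(1/2) = 85.4 m³/s.

Q = 85.4 m³/s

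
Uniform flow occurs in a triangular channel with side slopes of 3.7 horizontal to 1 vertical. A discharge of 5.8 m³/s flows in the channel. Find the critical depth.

At critical depth, Q² T / (g A³) = 1, i.e. A³/T = Q²/g = 5.8²/9.81 = 3.429.
At y = 1.08 m: A³/T = 10.06 — over.
At y = 0.638 m: A³/T = 0.7236 — short.
At y = 0.871 m: A³/T = 3.431 — matches.

y_c = 0.871 m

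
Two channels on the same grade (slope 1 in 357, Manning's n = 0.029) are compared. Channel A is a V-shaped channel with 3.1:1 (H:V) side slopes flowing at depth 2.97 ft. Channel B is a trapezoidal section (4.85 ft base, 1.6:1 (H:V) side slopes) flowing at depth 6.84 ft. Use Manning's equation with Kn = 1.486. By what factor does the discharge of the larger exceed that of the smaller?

7.26

Channel A: For a triangular section with side slope z = 3.1: A = zy² = 3.1×2.97² = 27.34 ft²; P = 2y√(1+z²) = 2×2.97×3.257 = 19.35 ft. Hydraulic radius R = A/P = 27.34/19.35 = 1.413 ft. Q_A = (1.486/0.029)·27.34·1.413^(2/3)·√0.002801 = 93.39 ft³/s.
Channel B: With bottom width b = 4.85 ft and side slope z = 1.6: A = (b + zy)y = (4.85 + 1.6×6.84)×6.84 = 108 ft²; P = b + 2y√(1+z²) = 4.85 + 2×6.84×1.887 = 30.66 ft. Hydraulic radius R = A/P = 108/30.66 = 3.523 ft. Q_B = (1.486/0.029)·108·3.523^(2/3)·√0.002801 = 678.4 ft³/s.
The larger discharge is 678.4 ft³/s and the smaller is 93.39 ft³/s; the ratio is 7.26.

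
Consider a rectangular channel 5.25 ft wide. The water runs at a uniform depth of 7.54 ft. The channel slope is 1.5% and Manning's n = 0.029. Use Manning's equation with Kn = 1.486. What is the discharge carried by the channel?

Q = 387 ft³/s

Flow area A = b·y = 5.25 × 7.54 = 39.59 ft². Wetted perimeter P = b + 2y = 5.25 + 2×7.54 = 20.33 ft.
Hydraulic radius R = A/P = 39.59/20.33 = 1.947 ft.
Manning's equation: Q = (1.486/n) A R^(2/3) S^(1/2) = (1.486/0.029) × 39.59 × 1.947^(2/3) × 0.015^(1/2) = 387 ft³/s.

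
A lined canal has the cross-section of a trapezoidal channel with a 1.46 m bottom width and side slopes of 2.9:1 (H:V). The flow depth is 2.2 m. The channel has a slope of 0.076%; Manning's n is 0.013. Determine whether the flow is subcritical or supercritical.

With bottom width b = 1.46 m and side slope z = 2.9: A = (b + zy)y = (1.46 + 2.9×2.2)×2.2 = 17.25 m²; P = b + 2y√(1+z²) = 1.46 + 2×2.2×3.068 = 14.96 m.
Hydraulic radius R = A/P = 17.25/14.96 = 1.153 m.
V = (1/n) R^(2/3) √S = (1/0.013) × 1.153^(2/3) × √0.00076 = 2.332 m/s. Hydraulic depth D_h = A/T = 17.25/14.22 = 1.213 m.
Froude number Fr = V/√(g·D_h) = 2.332/√(9.81×1.213) = 0.676, which is less than 1, so the flow is subcritical.

subcritical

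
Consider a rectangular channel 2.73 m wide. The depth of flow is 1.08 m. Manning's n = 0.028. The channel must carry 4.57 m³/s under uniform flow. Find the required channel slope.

Flow area A = b·y = 2.73 × 1.08 = 2.948 m². Wetted perimeter P = b + 2y = 2.73 + 2×1.08 = 4.89 m.
Hydraulic radius R = A/P = 2.948/4.89 = 0.6029 m.
From Manning's equation, S = [nQ / (1 A R^(2/3))]² = [0.028 × 4.57 / (1 × 2.948 × 0.6029^(2/3))]² = 0.0037.

S = 0.0037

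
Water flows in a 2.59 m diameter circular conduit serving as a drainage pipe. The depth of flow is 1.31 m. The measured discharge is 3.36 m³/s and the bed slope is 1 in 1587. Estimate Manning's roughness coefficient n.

For a circular section of diameter D = 2.59 m at depth y = 1.31 m, the central angle is θ = 2 arccos(1 − 2y/D) = 3.165 rad. Then A = (D²/8)(θ − sin θ) = 2.673 m² and P = Dθ/2 = 4.098 m.
Hydraulic radius R = A/P = 2.673/4.098 = 0.6522 m.
Rearranging Manning's equation: n = (1/Q) A R^(2/3) S^(1/2) = (1/3.36) × 2.673 × 0.6522^(2/3) × √0.0006301 = 0.015.

n = 0.015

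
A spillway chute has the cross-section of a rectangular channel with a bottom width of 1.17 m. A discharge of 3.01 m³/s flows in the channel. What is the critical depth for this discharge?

For a rectangular channel, critical depth y_c = (q²/g)^(1/3) where q = Q/b = 3.01/1.17 = 2.573 m²/s.
So y_c = (2.573²/9.81)^(1/3) = 0.877 m.

y_c = 0.877 m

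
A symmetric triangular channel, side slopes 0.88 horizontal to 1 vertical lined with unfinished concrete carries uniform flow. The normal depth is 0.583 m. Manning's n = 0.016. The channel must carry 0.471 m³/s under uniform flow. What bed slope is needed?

For a triangular section with side slope z = 0.88: A = zy² = 0.88×0.583² = 0.2991 m²; P = 2y√(1+z²) = 2×0.583×1.332 = 1.553 m.
Hydraulic radius R = A/P = 0.2991/1.553 = 0.1926 m.
From Manning's equation, S = [nQ / (1 A R^(2/3))]² = [0.016 × 0.471 / (1 × 0.2991 × 0.1926^(2/3))]² = 0.00571.

S = 0.00571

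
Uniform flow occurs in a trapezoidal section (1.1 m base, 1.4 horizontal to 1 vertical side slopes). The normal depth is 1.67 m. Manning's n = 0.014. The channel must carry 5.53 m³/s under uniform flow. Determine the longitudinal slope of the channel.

With bottom width b = 1.1 m and side slope z = 1.4: A = (b + zy)y = (1.1 + 1.4×1.67)×1.67 = 5.741 m²; P = b + 2y√(1+z²) = 1.1 + 2×1.67×1.72 = 6.846 m.
Hydraulic radius R = A/P = 5.741/6.846 = 0.8386 m.
From Manning's equation, S = [nQ / (1 A R^(2/3))]² = [0.014 × 5.53 / (1 × 5.741 × 0.8386^(2/3))]² = 0.00023.

S = 0.00023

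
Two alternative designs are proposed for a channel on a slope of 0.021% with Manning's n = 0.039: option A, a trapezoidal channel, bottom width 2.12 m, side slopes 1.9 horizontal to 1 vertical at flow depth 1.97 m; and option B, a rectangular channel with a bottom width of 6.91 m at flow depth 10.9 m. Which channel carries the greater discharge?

Channel A: With bottom width b = 2.12 m and side slope z = 1.9: A = (b + zy)y = (2.12 + 1.9×1.97)×1.97 = 11.55 m²; P = b + 2y√(1+z²) = 2.12 + 2×1.97×2.147 = 10.58 m. Hydraulic radius R = A/P = 11.55/10.58 = 1.092 m. Q_A = (1/0.039)·11.55·1.092^(2/3)·√0.00021 = 4.55 m³/s.
Channel B: Flow area A = b·y = 6.91 × 10.9 = 75.32 m². Wetted perimeter P = b + 2y = 6.91 + 2×10.9 = 28.71 m. Hydraulic radius R = A/P = 75.32/28.71 = 2.623 m. Q_B = (1/0.039)·75.32·2.623^(2/3)·√0.00021 = 53.23 m³/s.
Q_A = 4.55 m³/s vs Q_B = 53.23 m³/s, so channel B carries more.

channel B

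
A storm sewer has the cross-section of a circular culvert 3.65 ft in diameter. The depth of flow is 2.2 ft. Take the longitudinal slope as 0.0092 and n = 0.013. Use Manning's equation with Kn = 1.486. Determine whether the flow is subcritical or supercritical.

For a circular section of diameter D = 3.65 ft at depth y = 2.2 ft, the central angle is θ = 2 arccos(1 − 2y/D) = 3.555 rad. Then A = (D²/8)(θ − sin θ) = 6.591 ft² and P = Dθ/2 = 6.489 ft.
Hydraulic radius R = A/P = 6.591/6.489 = 1.016 ft.
V = (1.486/n) R^(2/3) √S = (1.486/0.013) × 1.016^(2/3) × √0.0092 = 11.08 ft/s. Hydraulic depth D_h = A/T = 6.591/3.572 = 1.845 ft.
Froude number Fr = V/√(g·D_h) = 11.08/√(32.2×1.845) = 1.44, which is greater than 1, so the flow is supercritical.

supercritical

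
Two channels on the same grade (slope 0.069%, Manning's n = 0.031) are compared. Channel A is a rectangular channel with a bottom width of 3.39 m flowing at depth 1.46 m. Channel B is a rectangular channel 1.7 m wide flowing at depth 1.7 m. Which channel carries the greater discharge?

channel A

Channel A: Flow area A = b·y = 3.39 × 1.46 = 4.949 m². Wetted perimeter P = b + 2y = 3.39 + 2×1.46 = 6.31 m. Hydraulic radius R = A/P = 4.949/6.31 = 0.7844 m. Q_A = (1/0.031)·4.949·0.7844^(2/3)·√0.00069 = 3.567 m³/s.
Channel B: Flow area A = b·y = 1.7 × 1.7 = 2.89 m². Wetted perimeter P = b + 2y = 1.7 + 2×1.7 = 5.1 m. Hydraulic radius R = A/P = 2.89/5.1 = 0.5667 m. Q_B = (1/0.031)·2.89·0.5667^(2/3)·√0.00069 = 1.677 m³/s.
Q_A = 3.567 m³/s vs Q_B = 1.677 m³/s, so channel A carries more.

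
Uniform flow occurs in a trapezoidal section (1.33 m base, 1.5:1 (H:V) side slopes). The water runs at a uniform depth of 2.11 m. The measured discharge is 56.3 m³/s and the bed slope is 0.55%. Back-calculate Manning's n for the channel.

With bottom width b = 1.33 m and side slope z = 1.5: A = (b + zy)y = (1.33 + 1.5×2.11)×2.11 = 9.484 m²; P = b + 2y√(1+z²) = 1.33 + 2×2.11×1.803 = 8.938 m.
Hydraulic radius R = A/P = 9.484/8.938 = 1.061 m.
Rearranging Manning's equation: n = (1/Q) A R^(2/3) S^(1/2) = (1/56.3) × 9.484 × 1.061^(2/3) × √0.0055 = 0.013.

n = 0.013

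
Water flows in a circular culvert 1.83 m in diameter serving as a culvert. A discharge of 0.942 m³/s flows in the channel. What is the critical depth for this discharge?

y_c = 0.464 m

At critical depth, Q² T / (g A³) = 1, i.e. A³/T = Q²/g = 0.942²/9.81 = 0.09046.
At y = 0.321 m: A³/T = 0.02144 — short.
At y = 0.581 m: A³/T = 0.217 — over.
At y = 0.464 m: A³/T = 0.09064 — ≈ 0.09046.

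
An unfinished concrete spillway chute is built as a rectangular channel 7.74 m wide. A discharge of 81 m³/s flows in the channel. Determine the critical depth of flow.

y_c = 2.23 m

For a rectangular channel, critical depth y_c = (q²/g)^(1/3) where q = Q/b = 81/7.74 = 10.47 m²/s.
So y_c = (10.47²/9.81)^(1/3) = 2.23 m.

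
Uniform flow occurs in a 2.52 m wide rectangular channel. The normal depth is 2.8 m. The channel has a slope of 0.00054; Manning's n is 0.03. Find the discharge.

Q = 4.98 m³/s

Flow area A = b·y = 2.52 × 2.8 = 7.056 m². Wetted perimeter P = b + 2y = 2.52 + 2×2.8 = 8.12 m.
Hydraulic radius R = A/P = 7.056/8.12 = 0.869 m.
Manning's equation: Q = (1/n) A R^(2/3) S^(1/2) = (1/0.03) × 7.056 × 0.869^(2/3) × 0.00054^(1/2) = 4.98 m³/s.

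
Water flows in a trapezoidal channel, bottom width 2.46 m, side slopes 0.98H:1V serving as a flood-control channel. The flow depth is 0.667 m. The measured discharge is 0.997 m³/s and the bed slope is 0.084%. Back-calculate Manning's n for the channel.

n = 0.037

With bottom width b = 2.46 m and side slope z = 0.98: A = (b + zy)y = (2.46 + 0.98×0.667)×0.667 = 2.077 m²; P = b + 2y√(1+z²) = 2.46 + 2×0.667×1.4 = 4.328 m.
Hydraulic radius R = A/P = 2.077/4.328 = 0.4799 m.
Rearranging Manning's equation: n = (1/Q) A R^(2/3) S^(1/2) = (1/0.997) × 2.077 × 0.4799^(2/3) × √0.00084 = 0.037.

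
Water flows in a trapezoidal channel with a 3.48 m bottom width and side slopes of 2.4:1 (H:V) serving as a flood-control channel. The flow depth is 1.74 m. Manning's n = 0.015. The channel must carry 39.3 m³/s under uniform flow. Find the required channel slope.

S = 0.0018

With bottom width b = 3.48 m and side slope z = 2.4: A = (b + zy)y = (3.48 + 2.4×1.74)×1.74 = 13.32 m²; P = b + 2y√(1+z²) = 3.48 + 2×1.74×2.6 = 12.53 m.
Hydraulic radius R = A/P = 13.32/12.53 = 1.063 m.
From Manning's equation, S = [nQ / (1 A R^(2/3))]² = [0.015 × 39.3 / (1 × 13.32 × 1.063^(2/3))]² = 0.0018.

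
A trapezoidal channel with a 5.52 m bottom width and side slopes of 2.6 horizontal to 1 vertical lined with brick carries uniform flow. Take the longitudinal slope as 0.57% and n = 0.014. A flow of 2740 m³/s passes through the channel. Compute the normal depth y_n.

y_n = 7.75 m

Manning's equation rearranged: A R^(2/3) = nQ / (1·√S) = 0.014 × 2740 / (√0.0057) = 508.1.
Try y = 8.44 m: A R^(2/3) = 623.5 — over.
Try y = 7.75 m: A R^(2/3) = 508.4 — ≈ 508.1.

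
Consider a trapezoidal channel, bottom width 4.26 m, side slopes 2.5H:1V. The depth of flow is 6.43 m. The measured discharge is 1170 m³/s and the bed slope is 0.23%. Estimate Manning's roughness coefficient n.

With bottom width b = 4.26 m and side slope z = 2.5: A = (b + zy)y = (4.26 + 2.5×6.43)×6.43 = 130.8 m²; P = b + 2y√(1+z²) = 4.26 + 2×6.43×2.693 = 38.89 m.
Hydraulic radius R = A/P = 130.8/38.89 = 3.362 m.
Rearranging Manning's equation: n = (1/Q) A R^(2/3) S^(1/2) = (1/1170) × 130.8 × 3.362^(2/3) × √0.0023 = 0.012.

n = 0.012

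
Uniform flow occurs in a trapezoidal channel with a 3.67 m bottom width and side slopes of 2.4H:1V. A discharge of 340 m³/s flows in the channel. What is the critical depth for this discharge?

y_c = 4.58 m

At critical depth, Q² T / (g A³) = 1, i.e. A³/T = Q²/g = 340²/9.81 = 11780.
Trying y = 3.73 m: A³/T = 4837 — low.
Trying y = 4.58 m: A³/T = 11800 — ≈ 11780.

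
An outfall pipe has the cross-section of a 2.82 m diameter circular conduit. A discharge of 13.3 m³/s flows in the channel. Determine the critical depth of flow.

At critical depth, Q² T / (g A³) = 1, i.e. A³/T = Q²/g = 13.3²/9.81 = 18.03.
At y = 1.97 m: A³/T = 39.09 — too large.
At y = 1.37 m: A³/T = 9.676 — too small.
At y = 1.61 m: A³/T = 17.93 — matches.

y_c = 1.61 m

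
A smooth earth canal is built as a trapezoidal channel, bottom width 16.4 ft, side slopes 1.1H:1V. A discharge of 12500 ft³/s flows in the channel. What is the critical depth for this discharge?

At critical depth, Q² T / (g A³) = 1, i.e. A³/T = Q²/g = 12500²/32.2 = 4852000.
Try y = 16 ft: A³/T = 3120000 — low.
Try y = 20 ft: A³/T = 7500000 — high.
Try y = 17.9 ft: A³/T = 4833000 — ≈ 4852000.

y_c = 17.9 ft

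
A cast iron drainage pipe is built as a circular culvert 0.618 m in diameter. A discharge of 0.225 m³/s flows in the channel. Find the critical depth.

y_c = 0.304 m

At critical depth, Q² T / (g A³) = 1, i.e. A³/T = Q²/g = 0.225²/9.81 = 0.005161.
At y = 0.38 m: A³/T = 0.01204 — high.
At y = 0.207 m: A³/T = 0.001173 — low.
At y = 0.304 m: A³/T = 0.005129 — ≈ 0.005161.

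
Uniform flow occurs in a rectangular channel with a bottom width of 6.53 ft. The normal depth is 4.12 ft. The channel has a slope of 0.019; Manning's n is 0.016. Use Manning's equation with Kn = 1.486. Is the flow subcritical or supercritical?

Flow area A = b·y = 6.53 × 4.12 = 26.9 ft². Wetted perimeter P = b + 2y = 6.53 + 2×4.12 = 14.77 ft.
Hydraulic radius R = A/P = 26.9/14.77 = 1.822 ft.
V = (1.486/n) R^(2/3) √S = (1.486/0.016) × 1.822^(2/3) × √0.019 = 19.09 ft/s. Hydraulic depth D_h = A/T = 26.9/6.53 = 4.12 ft.
Froude number Fr = V/√(g·D_h) = 19.09/√(32.2×4.12) = 1.66, which is greater than 1, so the flow is supercritical.

supercritical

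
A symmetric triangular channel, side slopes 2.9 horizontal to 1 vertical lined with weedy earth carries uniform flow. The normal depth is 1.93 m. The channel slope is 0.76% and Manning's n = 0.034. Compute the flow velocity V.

For a triangular section with side slope z = 2.9: A = zy² = 2.9×1.93² = 10.8 m²; P = 2y√(1+z²) = 2×1.93×3.068 = 11.84 m.
Hydraulic radius R = A/P = 10.8/11.84 = 0.9123 m.
From Manning's equation, V = (1/n) R^(2/3) S^(1/2) = (1/0.034) × 0.9123^(2/3) × 0.0076^(1/2) = 2.41 m/s.

V = 2.41 m/s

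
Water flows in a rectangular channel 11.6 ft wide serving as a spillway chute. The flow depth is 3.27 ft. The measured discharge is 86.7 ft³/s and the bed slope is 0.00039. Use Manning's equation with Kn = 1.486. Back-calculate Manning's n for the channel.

n = 0.021

Flow area A = b·y = 11.6 × 3.27 = 37.93 ft². Wetted perimeter P = b + 2y = 11.6 + 2×3.27 = 18.14 ft.
Hydraulic radius R = A/P = 37.93/18.14 = 2.091 ft.
Rearranging Manning's equation: n = (1.486/Q) A R^(2/3) S^(1/2) = (1.486/86.7) × 37.93 × 2.091^(2/3) × √0.00039 = 0.021.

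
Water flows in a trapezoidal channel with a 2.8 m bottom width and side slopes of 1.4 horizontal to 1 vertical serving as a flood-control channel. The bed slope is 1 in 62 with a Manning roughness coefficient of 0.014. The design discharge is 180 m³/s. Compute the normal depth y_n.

Manning's equation rearranged: A R^(2/3) = nQ / (1·√S) = 0.014 × 180 / (√0.01613) = 19.84.
At y = 1.94 m: A R^(2/3) = 11.6 — low.
At y = 2.8 m: A R^(2/3) = 24.8 — high.
At y = 2.52 m: A R^(2/3) = 19.86 — close enough.

y_n = 2.52 m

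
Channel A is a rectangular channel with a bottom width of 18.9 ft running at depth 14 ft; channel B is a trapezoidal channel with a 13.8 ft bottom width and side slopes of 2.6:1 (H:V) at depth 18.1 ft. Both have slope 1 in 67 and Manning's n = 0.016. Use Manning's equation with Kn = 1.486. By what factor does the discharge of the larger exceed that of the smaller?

5.94

Channel A: Flow area A = b·y = 18.9 × 14 = 264.6 ft². Wetted perimeter P = b + 2y = 18.9 + 2×14 = 46.9 ft. Hydraulic radius R = A/P = 264.6/46.9 = 5.642 ft. Q_A = (1.486/0.016)·264.6·5.642^(2/3)·√0.01493 = 9515 ft³/s.
Channel B: With bottom width b = 13.8 ft and side slope z = 2.6: A = (b + zy)y = (13.8 + 2.6×18.1)×18.1 = 1102 ft²; P = b + 2y√(1+z²) = 13.8 + 2×18.1×2.786 = 114.6 ft. Hydraulic radius R = A/P = 1102/114.6 = 9.609 ft. Q_B = (1.486/0.016)·1102·9.609^(2/3)·√0.01493 = 56490 ft³/s.
The larger discharge is 56490 ft³/s and the smaller is 9515 ft³/s; the ratio is 5.94.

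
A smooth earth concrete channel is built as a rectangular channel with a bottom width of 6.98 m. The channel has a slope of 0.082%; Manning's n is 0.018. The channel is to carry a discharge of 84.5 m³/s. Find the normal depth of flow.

Manning's equation rearranged: A R^(2/3) = nQ / (1·√S) = 0.018 × 84.5 / (√0.00082) = 53.12.
Try y = 3.28 m: A R^(2/3) = 32.49 — short.
Try y = 5.16 m: A R^(2/3) = 58.72 — over.
Try y = 4.77 m: A R^(2/3) = 53.12 — matches.

y_n = 4.77 m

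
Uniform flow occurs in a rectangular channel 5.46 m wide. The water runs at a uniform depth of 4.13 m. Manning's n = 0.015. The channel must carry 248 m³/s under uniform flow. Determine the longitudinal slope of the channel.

Flow area A = b·y = 5.46 × 4.13 = 22.55 m². Wetted perimeter P = b + 2y = 5.46 + 2×4.13 = 13.72 m.
Hydraulic radius R = A/P = 22.55/13.72 = 1.644 m.
From Manning's equation, S = [nQ / (1 A R^(2/3))]² = [0.015 × 248 / (1 × 22.55 × 1.644^(2/3))]² = 0.014.

S = 0.014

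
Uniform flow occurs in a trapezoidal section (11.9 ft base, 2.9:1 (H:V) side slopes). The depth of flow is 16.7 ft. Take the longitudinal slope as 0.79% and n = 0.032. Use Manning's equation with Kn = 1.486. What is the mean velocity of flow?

V = 17.6 ft/s

With bottom width b = 11.9 ft and side slope z = 2.9: A = (b + zy)y = (11.9 + 2.9×16.7)×16.7 = 1008 ft²; P = b + 2y√(1+z²) = 11.9 + 2×16.7×3.068 = 114.4 ft.
Hydraulic radius R = A/P = 1008/114.4 = 8.81 ft.
From Manning's equation, V = (1.486/n) R^(2/3) S^(1/2) = (1.486/0.032) × 8.81^(2/3) × 0.0079^(1/2) = 17.6 ft/s.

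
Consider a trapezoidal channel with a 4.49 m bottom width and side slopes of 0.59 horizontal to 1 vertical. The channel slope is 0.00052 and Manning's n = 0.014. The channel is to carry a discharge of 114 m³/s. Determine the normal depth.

y_n = 5.2 m

Manning's equation rearranged: A R^(2/3) = nQ / (1·√S) = 0.014 × 114 / (√0.00052) = 69.99.
Try y = 4.32 m: A R^(2/3) = 49.77 — low.
Try y = 5.2 m: A R^(2/3) = 69.91 — ≈ 69.99.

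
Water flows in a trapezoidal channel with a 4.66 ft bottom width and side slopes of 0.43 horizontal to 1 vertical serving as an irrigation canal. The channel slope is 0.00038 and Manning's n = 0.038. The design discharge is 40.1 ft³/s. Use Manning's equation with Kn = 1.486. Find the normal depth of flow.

Manning's equation rearranged: A R^(2/3) = nQ / (1.486·√S) = 0.038 × 40.1 / (1.486 × √0.00038) = 52.6.
Trying y = 5.53 ft: A R^(2/3) = 68.41 — high.
Trying y = 3.32 ft: A R^(2/3) = 28.79 — low.
Trying y = 4.75 ft: A R^(2/3) = 52.58 — ≈ 52.6.

y_n = 4.75 ft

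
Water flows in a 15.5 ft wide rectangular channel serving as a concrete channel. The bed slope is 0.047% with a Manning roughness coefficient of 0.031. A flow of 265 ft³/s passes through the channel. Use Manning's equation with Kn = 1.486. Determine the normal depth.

y_n = 6.93 ft

Manning's equation rearranged: A R^(2/3) = nQ / (1.486·√S) = 0.031 × 265 / (1.486 × √0.00047) = 255.
Try y = 7.7 ft: A R^(2/3) = 293.8 — high.
Try y = 5.8 ft: A R^(2/3) = 200 — low.
Try y = 6.93 ft: A R^(2/3) = 255 — ≈ 255.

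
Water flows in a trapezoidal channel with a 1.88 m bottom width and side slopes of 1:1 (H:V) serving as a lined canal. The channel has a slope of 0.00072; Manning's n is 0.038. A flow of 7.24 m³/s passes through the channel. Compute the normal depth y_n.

Manning's equation rearranged: A R^(2/3) = nQ / (1·√S) = 0.038 × 7.24 / (√0.00072) = 10.25.
At y = 1.9 m: A R^(2/3) = 7.134 — too small.
At y = 2.74 m: A R^(2/3) = 15.19 — too large.
At y = 2.27 m: A R^(2/3) = 10.25 — ≈ 10.25.

y_n = 2.27 m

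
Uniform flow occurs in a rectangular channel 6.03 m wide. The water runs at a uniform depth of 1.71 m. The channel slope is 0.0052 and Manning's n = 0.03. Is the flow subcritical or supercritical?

subcritical

Flow area A = b·y = 6.03 × 1.71 = 10.31 m². Wetted perimeter P = b + 2y = 6.03 + 2×1.71 = 9.45 m.
Hydraulic radius R = A/P = 10.31/9.45 = 1.091 m.
V = (1/n) R^(2/3) √S = (1/0.03) × 1.091^(2/3) × √0.0052 = 2.548 m/s. Hydraulic depth D_h = A/T = 10.31/6.03 = 1.71 m.
Froude number Fr = V/√(g·D_h) = 2.548/√(9.81×1.71) = 0.622, which is less than 1, so the flow is subcritical.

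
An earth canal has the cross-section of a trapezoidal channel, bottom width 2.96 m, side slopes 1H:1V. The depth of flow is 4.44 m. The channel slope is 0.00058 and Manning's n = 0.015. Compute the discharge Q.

With bottom width b = 2.96 m and side slope z = 1: A = (b + zy)y = (2.96 + 1×4.44)×4.44 = 32.86 m²; P = b + 2y√(1+z²) = 2.96 + 2×4.44×1.414 = 15.52 m.
Hydraulic radius R = A/P = 32.86/15.52 = 2.117 m.
Manning's equation: Q = (1/n) A R^(2/3) S^(1/2) = (1/0.015) × 32.86 × 2.117^(2/3) × 0.00058^(1/2) = 87 m³/s.

Q = 87 m³/s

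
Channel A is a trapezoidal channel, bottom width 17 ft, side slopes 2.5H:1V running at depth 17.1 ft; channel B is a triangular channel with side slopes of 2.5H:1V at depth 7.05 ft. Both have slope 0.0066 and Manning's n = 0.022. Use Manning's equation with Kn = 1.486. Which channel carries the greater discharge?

channel A

Channel A: With bottom width b = 17 ft and side slope z = 2.5: A = (b + zy)y = (17 + 2.5×17.1)×17.1 = 1022 ft²; P = b + 2y√(1+z²) = 17 + 2×17.1×2.693 = 109.1 ft. Hydraulic radius R = A/P = 1022/109.1 = 9.366 ft. Q_A = (1.486/0.022)·1022·9.366^(2/3)·√0.0066 = 24910 ft³/s.
Channel B: For a triangular section with side slope z = 2.5: A = zy² = 2.5×7.05² = 124.3 ft²; P = 2y√(1+z²) = 2×7.05×2.693 = 37.97 ft. Hydraulic radius R = A/P = 124.3/37.97 = 3.273 ft. Q_B = (1.486/0.022)·124.3·3.273^(2/3)·√0.0066 = 1503 ft³/s.
Q_A = 24910 ft³/s vs Q_B = 1503 ft³/s, so channel A carries more.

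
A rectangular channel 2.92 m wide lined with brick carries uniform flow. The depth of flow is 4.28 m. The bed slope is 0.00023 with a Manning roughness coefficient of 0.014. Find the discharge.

Q = 14.3 m³/s

Flow area A = b·y = 2.92 × 4.28 = 12.5 m². Wetted perimeter P = b + 2y = 2.92 + 2×4.28 = 11.48 m.
Hydraulic radius R = A/P = 12.5/11.48 = 1.089 m.
Manning's equation: Q = (1/n) A R^(2/3) S^(1/2) = (1/0.014) × 12.5 × 1.089^(2/3) × 0.00023^(1/2) = 14.3 m³/s.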